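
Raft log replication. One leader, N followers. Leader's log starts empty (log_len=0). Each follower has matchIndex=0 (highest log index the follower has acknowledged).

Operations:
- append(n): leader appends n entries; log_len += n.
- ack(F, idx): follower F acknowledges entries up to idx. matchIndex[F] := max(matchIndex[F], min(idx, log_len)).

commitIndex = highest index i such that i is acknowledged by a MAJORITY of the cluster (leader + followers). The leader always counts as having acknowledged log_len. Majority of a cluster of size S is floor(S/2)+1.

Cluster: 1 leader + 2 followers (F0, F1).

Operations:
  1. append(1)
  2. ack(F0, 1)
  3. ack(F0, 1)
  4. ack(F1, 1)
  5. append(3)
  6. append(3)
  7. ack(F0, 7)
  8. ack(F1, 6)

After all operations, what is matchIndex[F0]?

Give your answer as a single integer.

Op 1: append 1 -> log_len=1
Op 2: F0 acks idx 1 -> match: F0=1 F1=0; commitIndex=1
Op 3: F0 acks idx 1 -> match: F0=1 F1=0; commitIndex=1
Op 4: F1 acks idx 1 -> match: F0=1 F1=1; commitIndex=1
Op 5: append 3 -> log_len=4
Op 6: append 3 -> log_len=7
Op 7: F0 acks idx 7 -> match: F0=7 F1=1; commitIndex=7
Op 8: F1 acks idx 6 -> match: F0=7 F1=6; commitIndex=7

Answer: 7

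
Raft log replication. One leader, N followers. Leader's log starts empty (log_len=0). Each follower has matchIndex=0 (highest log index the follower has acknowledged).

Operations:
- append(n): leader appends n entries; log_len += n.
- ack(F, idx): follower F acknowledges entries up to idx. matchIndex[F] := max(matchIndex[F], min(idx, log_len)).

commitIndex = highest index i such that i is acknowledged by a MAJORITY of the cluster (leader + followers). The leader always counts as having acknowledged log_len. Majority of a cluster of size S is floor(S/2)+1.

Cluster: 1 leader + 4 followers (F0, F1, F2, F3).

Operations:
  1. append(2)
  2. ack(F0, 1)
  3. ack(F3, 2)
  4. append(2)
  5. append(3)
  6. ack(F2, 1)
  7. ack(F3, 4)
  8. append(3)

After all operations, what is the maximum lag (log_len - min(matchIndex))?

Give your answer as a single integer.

Op 1: append 2 -> log_len=2
Op 2: F0 acks idx 1 -> match: F0=1 F1=0 F2=0 F3=0; commitIndex=0
Op 3: F3 acks idx 2 -> match: F0=1 F1=0 F2=0 F3=2; commitIndex=1
Op 4: append 2 -> log_len=4
Op 5: append 3 -> log_len=7
Op 6: F2 acks idx 1 -> match: F0=1 F1=0 F2=1 F3=2; commitIndex=1
Op 7: F3 acks idx 4 -> match: F0=1 F1=0 F2=1 F3=4; commitIndex=1
Op 8: append 3 -> log_len=10

Answer: 10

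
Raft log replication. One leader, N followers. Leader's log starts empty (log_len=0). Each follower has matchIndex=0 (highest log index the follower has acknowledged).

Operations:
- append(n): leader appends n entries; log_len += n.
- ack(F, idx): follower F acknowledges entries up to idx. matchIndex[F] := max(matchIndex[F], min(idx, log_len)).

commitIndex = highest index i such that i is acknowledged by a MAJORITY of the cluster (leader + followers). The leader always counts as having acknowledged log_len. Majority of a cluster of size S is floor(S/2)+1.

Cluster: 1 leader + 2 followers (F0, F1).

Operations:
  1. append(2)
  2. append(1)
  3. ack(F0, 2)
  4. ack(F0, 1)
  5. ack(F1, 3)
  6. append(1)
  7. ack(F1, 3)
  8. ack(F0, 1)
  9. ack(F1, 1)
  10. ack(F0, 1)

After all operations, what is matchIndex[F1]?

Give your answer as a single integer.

Answer: 3

Derivation:
Op 1: append 2 -> log_len=2
Op 2: append 1 -> log_len=3
Op 3: F0 acks idx 2 -> match: F0=2 F1=0; commitIndex=2
Op 4: F0 acks idx 1 -> match: F0=2 F1=0; commitIndex=2
Op 5: F1 acks idx 3 -> match: F0=2 F1=3; commitIndex=3
Op 6: append 1 -> log_len=4
Op 7: F1 acks idx 3 -> match: F0=2 F1=3; commitIndex=3
Op 8: F0 acks idx 1 -> match: F0=2 F1=3; commitIndex=3
Op 9: F1 acks idx 1 -> match: F0=2 F1=3; commitIndex=3
Op 10: F0 acks idx 1 -> match: F0=2 F1=3; commitIndex=3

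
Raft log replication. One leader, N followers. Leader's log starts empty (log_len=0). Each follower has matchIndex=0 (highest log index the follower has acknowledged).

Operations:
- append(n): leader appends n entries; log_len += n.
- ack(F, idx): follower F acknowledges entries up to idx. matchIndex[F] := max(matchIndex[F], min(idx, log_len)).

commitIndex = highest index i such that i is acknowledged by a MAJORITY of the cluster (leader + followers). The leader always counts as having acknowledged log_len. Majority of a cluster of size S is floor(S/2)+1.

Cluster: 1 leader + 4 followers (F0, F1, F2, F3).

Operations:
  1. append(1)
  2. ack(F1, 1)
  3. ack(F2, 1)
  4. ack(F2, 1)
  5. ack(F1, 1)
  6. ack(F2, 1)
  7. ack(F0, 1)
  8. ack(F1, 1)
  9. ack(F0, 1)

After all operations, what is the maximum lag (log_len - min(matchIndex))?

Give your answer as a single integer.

Op 1: append 1 -> log_len=1
Op 2: F1 acks idx 1 -> match: F0=0 F1=1 F2=0 F3=0; commitIndex=0
Op 3: F2 acks idx 1 -> match: F0=0 F1=1 F2=1 F3=0; commitIndex=1
Op 4: F2 acks idx 1 -> match: F0=0 F1=1 F2=1 F3=0; commitIndex=1
Op 5: F1 acks idx 1 -> match: F0=0 F1=1 F2=1 F3=0; commitIndex=1
Op 6: F2 acks idx 1 -> match: F0=0 F1=1 F2=1 F3=0; commitIndex=1
Op 7: F0 acks idx 1 -> match: F0=1 F1=1 F2=1 F3=0; commitIndex=1
Op 8: F1 acks idx 1 -> match: F0=1 F1=1 F2=1 F3=0; commitIndex=1
Op 9: F0 acks idx 1 -> match: F0=1 F1=1 F2=1 F3=0; commitIndex=1

Answer: 1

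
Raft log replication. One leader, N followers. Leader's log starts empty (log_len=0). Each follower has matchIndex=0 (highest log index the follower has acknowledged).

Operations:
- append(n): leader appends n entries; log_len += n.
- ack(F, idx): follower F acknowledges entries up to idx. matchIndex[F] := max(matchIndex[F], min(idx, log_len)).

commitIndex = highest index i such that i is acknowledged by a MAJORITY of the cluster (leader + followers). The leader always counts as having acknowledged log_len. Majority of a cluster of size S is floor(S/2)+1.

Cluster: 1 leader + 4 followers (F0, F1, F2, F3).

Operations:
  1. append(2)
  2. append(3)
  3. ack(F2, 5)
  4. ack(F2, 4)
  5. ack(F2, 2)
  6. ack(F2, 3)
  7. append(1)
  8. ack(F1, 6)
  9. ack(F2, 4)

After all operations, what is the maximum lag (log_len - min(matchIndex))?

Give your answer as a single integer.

Answer: 6

Derivation:
Op 1: append 2 -> log_len=2
Op 2: append 3 -> log_len=5
Op 3: F2 acks idx 5 -> match: F0=0 F1=0 F2=5 F3=0; commitIndex=0
Op 4: F2 acks idx 4 -> match: F0=0 F1=0 F2=5 F3=0; commitIndex=0
Op 5: F2 acks idx 2 -> match: F0=0 F1=0 F2=5 F3=0; commitIndex=0
Op 6: F2 acks idx 3 -> match: F0=0 F1=0 F2=5 F3=0; commitIndex=0
Op 7: append 1 -> log_len=6
Op 8: F1 acks idx 6 -> match: F0=0 F1=6 F2=5 F3=0; commitIndex=5
Op 9: F2 acks idx 4 -> match: F0=0 F1=6 F2=5 F3=0; commitIndex=5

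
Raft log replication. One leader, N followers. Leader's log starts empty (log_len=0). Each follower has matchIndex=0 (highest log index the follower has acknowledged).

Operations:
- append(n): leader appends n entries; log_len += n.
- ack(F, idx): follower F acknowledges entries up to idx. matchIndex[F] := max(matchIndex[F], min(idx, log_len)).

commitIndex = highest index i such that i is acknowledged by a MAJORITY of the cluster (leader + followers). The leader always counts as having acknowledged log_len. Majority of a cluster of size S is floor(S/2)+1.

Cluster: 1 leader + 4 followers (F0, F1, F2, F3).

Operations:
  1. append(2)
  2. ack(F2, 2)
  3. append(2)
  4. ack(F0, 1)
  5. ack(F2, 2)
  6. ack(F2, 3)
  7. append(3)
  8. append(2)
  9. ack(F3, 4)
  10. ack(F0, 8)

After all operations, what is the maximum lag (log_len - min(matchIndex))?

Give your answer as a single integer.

Answer: 9

Derivation:
Op 1: append 2 -> log_len=2
Op 2: F2 acks idx 2 -> match: F0=0 F1=0 F2=2 F3=0; commitIndex=0
Op 3: append 2 -> log_len=4
Op 4: F0 acks idx 1 -> match: F0=1 F1=0 F2=2 F3=0; commitIndex=1
Op 5: F2 acks idx 2 -> match: F0=1 F1=0 F2=2 F3=0; commitIndex=1
Op 6: F2 acks idx 3 -> match: F0=1 F1=0 F2=3 F3=0; commitIndex=1
Op 7: append 3 -> log_len=7
Op 8: append 2 -> log_len=9
Op 9: F3 acks idx 4 -> match: F0=1 F1=0 F2=3 F3=4; commitIndex=3
Op 10: F0 acks idx 8 -> match: F0=8 F1=0 F2=3 F3=4; commitIndex=4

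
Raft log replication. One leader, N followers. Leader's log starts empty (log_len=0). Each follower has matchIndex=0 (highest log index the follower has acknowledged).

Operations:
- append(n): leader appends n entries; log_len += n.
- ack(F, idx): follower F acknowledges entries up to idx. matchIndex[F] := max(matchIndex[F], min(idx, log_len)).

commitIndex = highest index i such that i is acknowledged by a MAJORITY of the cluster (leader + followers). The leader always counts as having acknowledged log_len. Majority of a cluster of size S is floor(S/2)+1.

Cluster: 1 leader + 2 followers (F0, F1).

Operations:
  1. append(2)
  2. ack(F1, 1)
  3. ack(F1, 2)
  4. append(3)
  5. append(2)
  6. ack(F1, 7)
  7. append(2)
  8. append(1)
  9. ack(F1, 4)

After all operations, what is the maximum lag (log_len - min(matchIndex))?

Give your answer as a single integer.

Op 1: append 2 -> log_len=2
Op 2: F1 acks idx 1 -> match: F0=0 F1=1; commitIndex=1
Op 3: F1 acks idx 2 -> match: F0=0 F1=2; commitIndex=2
Op 4: append 3 -> log_len=5
Op 5: append 2 -> log_len=7
Op 6: F1 acks idx 7 -> match: F0=0 F1=7; commitIndex=7
Op 7: append 2 -> log_len=9
Op 8: append 1 -> log_len=10
Op 9: F1 acks idx 4 -> match: F0=0 F1=7; commitIndex=7

Answer: 10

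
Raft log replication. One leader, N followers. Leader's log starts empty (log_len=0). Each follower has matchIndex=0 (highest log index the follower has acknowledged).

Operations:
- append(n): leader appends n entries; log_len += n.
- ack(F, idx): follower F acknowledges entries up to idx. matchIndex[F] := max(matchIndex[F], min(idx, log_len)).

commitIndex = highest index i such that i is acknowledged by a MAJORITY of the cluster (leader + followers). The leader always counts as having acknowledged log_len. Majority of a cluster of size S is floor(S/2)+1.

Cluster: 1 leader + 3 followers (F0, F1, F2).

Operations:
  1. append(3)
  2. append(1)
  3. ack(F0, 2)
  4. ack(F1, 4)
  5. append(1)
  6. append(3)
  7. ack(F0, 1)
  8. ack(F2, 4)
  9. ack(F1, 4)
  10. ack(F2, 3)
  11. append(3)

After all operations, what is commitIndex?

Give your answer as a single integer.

Op 1: append 3 -> log_len=3
Op 2: append 1 -> log_len=4
Op 3: F0 acks idx 2 -> match: F0=2 F1=0 F2=0; commitIndex=0
Op 4: F1 acks idx 4 -> match: F0=2 F1=4 F2=0; commitIndex=2
Op 5: append 1 -> log_len=5
Op 6: append 3 -> log_len=8
Op 7: F0 acks idx 1 -> match: F0=2 F1=4 F2=0; commitIndex=2
Op 8: F2 acks idx 4 -> match: F0=2 F1=4 F2=4; commitIndex=4
Op 9: F1 acks idx 4 -> match: F0=2 F1=4 F2=4; commitIndex=4
Op 10: F2 acks idx 3 -> match: F0=2 F1=4 F2=4; commitIndex=4
Op 11: append 3 -> log_len=11

Answer: 4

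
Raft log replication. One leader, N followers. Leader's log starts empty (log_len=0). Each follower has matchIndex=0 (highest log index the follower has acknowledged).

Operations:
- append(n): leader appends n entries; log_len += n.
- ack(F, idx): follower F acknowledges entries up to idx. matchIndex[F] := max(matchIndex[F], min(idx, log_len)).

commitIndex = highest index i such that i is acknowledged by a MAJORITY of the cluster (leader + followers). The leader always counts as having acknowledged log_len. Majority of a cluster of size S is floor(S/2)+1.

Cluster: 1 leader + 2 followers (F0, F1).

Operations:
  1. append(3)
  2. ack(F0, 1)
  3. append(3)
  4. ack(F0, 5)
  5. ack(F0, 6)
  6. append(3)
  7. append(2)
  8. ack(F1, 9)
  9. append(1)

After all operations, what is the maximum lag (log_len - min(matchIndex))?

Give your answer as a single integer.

Answer: 6

Derivation:
Op 1: append 3 -> log_len=3
Op 2: F0 acks idx 1 -> match: F0=1 F1=0; commitIndex=1
Op 3: append 3 -> log_len=6
Op 4: F0 acks idx 5 -> match: F0=5 F1=0; commitIndex=5
Op 5: F0 acks idx 6 -> match: F0=6 F1=0; commitIndex=6
Op 6: append 3 -> log_len=9
Op 7: append 2 -> log_len=11
Op 8: F1 acks idx 9 -> match: F0=6 F1=9; commitIndex=9
Op 9: append 1 -> log_len=12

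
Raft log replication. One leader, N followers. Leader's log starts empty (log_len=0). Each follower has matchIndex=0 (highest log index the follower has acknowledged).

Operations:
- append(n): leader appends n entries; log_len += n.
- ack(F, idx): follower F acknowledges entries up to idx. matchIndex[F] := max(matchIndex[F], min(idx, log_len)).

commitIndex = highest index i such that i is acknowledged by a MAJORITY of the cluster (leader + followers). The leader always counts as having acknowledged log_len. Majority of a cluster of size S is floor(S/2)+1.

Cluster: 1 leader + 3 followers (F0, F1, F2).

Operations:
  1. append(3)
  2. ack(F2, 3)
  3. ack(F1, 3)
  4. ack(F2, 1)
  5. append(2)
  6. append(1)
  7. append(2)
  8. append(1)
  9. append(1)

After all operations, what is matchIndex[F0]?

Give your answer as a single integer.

Answer: 0

Derivation:
Op 1: append 3 -> log_len=3
Op 2: F2 acks idx 3 -> match: F0=0 F1=0 F2=3; commitIndex=0
Op 3: F1 acks idx 3 -> match: F0=0 F1=3 F2=3; commitIndex=3
Op 4: F2 acks idx 1 -> match: F0=0 F1=3 F2=3; commitIndex=3
Op 5: append 2 -> log_len=5
Op 6: append 1 -> log_len=6
Op 7: append 2 -> log_len=8
Op 8: append 1 -> log_len=9
Op 9: append 1 -> log_len=10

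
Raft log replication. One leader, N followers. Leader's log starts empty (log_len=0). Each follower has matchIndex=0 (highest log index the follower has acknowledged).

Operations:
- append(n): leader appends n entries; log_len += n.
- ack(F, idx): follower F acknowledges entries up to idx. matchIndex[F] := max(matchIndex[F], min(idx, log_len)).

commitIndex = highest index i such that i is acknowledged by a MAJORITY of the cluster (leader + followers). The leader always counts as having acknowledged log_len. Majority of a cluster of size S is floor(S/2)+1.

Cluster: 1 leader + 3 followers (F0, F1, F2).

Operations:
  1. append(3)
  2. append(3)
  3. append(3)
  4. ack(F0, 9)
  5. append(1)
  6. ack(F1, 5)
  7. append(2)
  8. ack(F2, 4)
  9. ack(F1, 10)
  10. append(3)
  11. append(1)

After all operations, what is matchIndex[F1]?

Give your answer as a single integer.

Op 1: append 3 -> log_len=3
Op 2: append 3 -> log_len=6
Op 3: append 3 -> log_len=9
Op 4: F0 acks idx 9 -> match: F0=9 F1=0 F2=0; commitIndex=0
Op 5: append 1 -> log_len=10
Op 6: F1 acks idx 5 -> match: F0=9 F1=5 F2=0; commitIndex=5
Op 7: append 2 -> log_len=12
Op 8: F2 acks idx 4 -> match: F0=9 F1=5 F2=4; commitIndex=5
Op 9: F1 acks idx 10 -> match: F0=9 F1=10 F2=4; commitIndex=9
Op 10: append 3 -> log_len=15
Op 11: append 1 -> log_len=16

Answer: 10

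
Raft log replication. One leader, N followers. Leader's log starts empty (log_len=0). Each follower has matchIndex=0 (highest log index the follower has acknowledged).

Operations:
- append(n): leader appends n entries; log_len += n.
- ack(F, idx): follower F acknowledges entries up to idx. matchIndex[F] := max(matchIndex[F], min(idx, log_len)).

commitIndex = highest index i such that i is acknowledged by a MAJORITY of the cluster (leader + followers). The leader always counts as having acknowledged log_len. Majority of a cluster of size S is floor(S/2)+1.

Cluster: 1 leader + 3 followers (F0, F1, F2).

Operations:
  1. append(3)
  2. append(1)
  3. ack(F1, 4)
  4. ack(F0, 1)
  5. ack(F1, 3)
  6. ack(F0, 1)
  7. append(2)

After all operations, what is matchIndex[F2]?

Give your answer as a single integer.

Answer: 0

Derivation:
Op 1: append 3 -> log_len=3
Op 2: append 1 -> log_len=4
Op 3: F1 acks idx 4 -> match: F0=0 F1=4 F2=0; commitIndex=0
Op 4: F0 acks idx 1 -> match: F0=1 F1=4 F2=0; commitIndex=1
Op 5: F1 acks idx 3 -> match: F0=1 F1=4 F2=0; commitIndex=1
Op 6: F0 acks idx 1 -> match: F0=1 F1=4 F2=0; commitIndex=1
Op 7: append 2 -> log_len=6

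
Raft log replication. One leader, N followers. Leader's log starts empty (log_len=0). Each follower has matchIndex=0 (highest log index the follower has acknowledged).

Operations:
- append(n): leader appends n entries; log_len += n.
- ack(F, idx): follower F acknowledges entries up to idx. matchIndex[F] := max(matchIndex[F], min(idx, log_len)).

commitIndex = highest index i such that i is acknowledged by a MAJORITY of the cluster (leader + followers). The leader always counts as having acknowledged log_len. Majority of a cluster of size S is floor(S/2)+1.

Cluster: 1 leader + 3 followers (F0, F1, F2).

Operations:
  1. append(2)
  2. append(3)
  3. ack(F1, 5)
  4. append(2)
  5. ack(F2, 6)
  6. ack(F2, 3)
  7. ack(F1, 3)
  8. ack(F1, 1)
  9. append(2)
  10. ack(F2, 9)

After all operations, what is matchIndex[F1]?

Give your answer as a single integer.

Op 1: append 2 -> log_len=2
Op 2: append 3 -> log_len=5
Op 3: F1 acks idx 5 -> match: F0=0 F1=5 F2=0; commitIndex=0
Op 4: append 2 -> log_len=7
Op 5: F2 acks idx 6 -> match: F0=0 F1=5 F2=6; commitIndex=5
Op 6: F2 acks idx 3 -> match: F0=0 F1=5 F2=6; commitIndex=5
Op 7: F1 acks idx 3 -> match: F0=0 F1=5 F2=6; commitIndex=5
Op 8: F1 acks idx 1 -> match: F0=0 F1=5 F2=6; commitIndex=5
Op 9: append 2 -> log_len=9
Op 10: F2 acks idx 9 -> match: F0=0 F1=5 F2=9; commitIndex=5

Answer: 5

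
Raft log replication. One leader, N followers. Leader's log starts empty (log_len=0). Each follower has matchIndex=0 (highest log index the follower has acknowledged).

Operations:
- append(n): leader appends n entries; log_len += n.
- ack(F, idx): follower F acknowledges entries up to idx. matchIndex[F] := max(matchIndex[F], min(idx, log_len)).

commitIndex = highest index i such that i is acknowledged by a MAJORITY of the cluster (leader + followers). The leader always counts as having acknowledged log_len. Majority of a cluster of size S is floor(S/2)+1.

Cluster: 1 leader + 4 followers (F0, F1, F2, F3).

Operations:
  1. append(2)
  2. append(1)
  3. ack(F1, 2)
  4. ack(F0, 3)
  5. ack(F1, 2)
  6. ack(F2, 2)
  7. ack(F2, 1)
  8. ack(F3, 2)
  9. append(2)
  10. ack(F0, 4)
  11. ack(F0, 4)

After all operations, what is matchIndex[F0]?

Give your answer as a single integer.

Answer: 4

Derivation:
Op 1: append 2 -> log_len=2
Op 2: append 1 -> log_len=3
Op 3: F1 acks idx 2 -> match: F0=0 F1=2 F2=0 F3=0; commitIndex=0
Op 4: F0 acks idx 3 -> match: F0=3 F1=2 F2=0 F3=0; commitIndex=2
Op 5: F1 acks idx 2 -> match: F0=3 F1=2 F2=0 F3=0; commitIndex=2
Op 6: F2 acks idx 2 -> match: F0=3 F1=2 F2=2 F3=0; commitIndex=2
Op 7: F2 acks idx 1 -> match: F0=3 F1=2 F2=2 F3=0; commitIndex=2
Op 8: F3 acks idx 2 -> match: F0=3 F1=2 F2=2 F3=2; commitIndex=2
Op 9: append 2 -> log_len=5
Op 10: F0 acks idx 4 -> match: F0=4 F1=2 F2=2 F3=2; commitIndex=2
Op 11: F0 acks idx 4 -> match: F0=4 F1=2 F2=2 F3=2; commitIndex=2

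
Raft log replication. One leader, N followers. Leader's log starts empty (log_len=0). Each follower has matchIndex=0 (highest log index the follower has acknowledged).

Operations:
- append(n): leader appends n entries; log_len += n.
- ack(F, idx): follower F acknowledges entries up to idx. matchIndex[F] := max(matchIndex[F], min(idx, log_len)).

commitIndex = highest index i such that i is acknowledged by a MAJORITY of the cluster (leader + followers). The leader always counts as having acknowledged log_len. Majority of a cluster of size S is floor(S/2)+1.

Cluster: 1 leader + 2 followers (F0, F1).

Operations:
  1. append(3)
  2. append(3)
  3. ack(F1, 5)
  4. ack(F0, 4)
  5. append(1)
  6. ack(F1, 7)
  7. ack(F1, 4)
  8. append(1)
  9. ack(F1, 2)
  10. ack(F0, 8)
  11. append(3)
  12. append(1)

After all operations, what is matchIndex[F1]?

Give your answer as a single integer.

Op 1: append 3 -> log_len=3
Op 2: append 3 -> log_len=6
Op 3: F1 acks idx 5 -> match: F0=0 F1=5; commitIndex=5
Op 4: F0 acks idx 4 -> match: F0=4 F1=5; commitIndex=5
Op 5: append 1 -> log_len=7
Op 6: F1 acks idx 7 -> match: F0=4 F1=7; commitIndex=7
Op 7: F1 acks idx 4 -> match: F0=4 F1=7; commitIndex=7
Op 8: append 1 -> log_len=8
Op 9: F1 acks idx 2 -> match: F0=4 F1=7; commitIndex=7
Op 10: F0 acks idx 8 -> match: F0=8 F1=7; commitIndex=8
Op 11: append 3 -> log_len=11
Op 12: append 1 -> log_len=12

Answer: 7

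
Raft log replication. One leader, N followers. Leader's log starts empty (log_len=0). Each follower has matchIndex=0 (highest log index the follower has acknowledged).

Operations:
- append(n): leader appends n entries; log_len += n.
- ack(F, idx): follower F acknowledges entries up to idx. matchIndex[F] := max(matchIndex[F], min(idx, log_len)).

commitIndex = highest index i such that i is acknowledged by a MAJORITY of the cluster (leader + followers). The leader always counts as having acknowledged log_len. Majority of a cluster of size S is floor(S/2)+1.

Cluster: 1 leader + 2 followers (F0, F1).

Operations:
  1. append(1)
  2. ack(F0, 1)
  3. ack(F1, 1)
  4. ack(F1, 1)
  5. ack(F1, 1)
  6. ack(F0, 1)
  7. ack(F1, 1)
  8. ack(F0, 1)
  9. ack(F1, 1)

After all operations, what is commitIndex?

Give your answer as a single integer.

Op 1: append 1 -> log_len=1
Op 2: F0 acks idx 1 -> match: F0=1 F1=0; commitIndex=1
Op 3: F1 acks idx 1 -> match: F0=1 F1=1; commitIndex=1
Op 4: F1 acks idx 1 -> match: F0=1 F1=1; commitIndex=1
Op 5: F1 acks idx 1 -> match: F0=1 F1=1; commitIndex=1
Op 6: F0 acks idx 1 -> match: F0=1 F1=1; commitIndex=1
Op 7: F1 acks idx 1 -> match: F0=1 F1=1; commitIndex=1
Op 8: F0 acks idx 1 -> match: F0=1 F1=1; commitIndex=1
Op 9: F1 acks idx 1 -> match: F0=1 F1=1; commitIndex=1

Answer: 1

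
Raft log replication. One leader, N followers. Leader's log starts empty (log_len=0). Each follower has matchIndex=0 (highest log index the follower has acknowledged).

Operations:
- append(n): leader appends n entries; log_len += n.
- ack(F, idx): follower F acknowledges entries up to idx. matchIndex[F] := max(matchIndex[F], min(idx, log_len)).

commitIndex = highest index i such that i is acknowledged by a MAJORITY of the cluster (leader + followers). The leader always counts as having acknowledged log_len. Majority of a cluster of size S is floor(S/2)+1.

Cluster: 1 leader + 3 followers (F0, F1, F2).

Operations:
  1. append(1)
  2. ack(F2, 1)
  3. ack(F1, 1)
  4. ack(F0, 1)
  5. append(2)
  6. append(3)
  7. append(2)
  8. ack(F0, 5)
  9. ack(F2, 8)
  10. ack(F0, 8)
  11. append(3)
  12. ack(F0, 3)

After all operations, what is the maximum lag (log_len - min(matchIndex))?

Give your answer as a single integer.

Op 1: append 1 -> log_len=1
Op 2: F2 acks idx 1 -> match: F0=0 F1=0 F2=1; commitIndex=0
Op 3: F1 acks idx 1 -> match: F0=0 F1=1 F2=1; commitIndex=1
Op 4: F0 acks idx 1 -> match: F0=1 F1=1 F2=1; commitIndex=1
Op 5: append 2 -> log_len=3
Op 6: append 3 -> log_len=6
Op 7: append 2 -> log_len=8
Op 8: F0 acks idx 5 -> match: F0=5 F1=1 F2=1; commitIndex=1
Op 9: F2 acks idx 8 -> match: F0=5 F1=1 F2=8; commitIndex=5
Op 10: F0 acks idx 8 -> match: F0=8 F1=1 F2=8; commitIndex=8
Op 11: append 3 -> log_len=11
Op 12: F0 acks idx 3 -> match: F0=8 F1=1 F2=8; commitIndex=8

Answer: 10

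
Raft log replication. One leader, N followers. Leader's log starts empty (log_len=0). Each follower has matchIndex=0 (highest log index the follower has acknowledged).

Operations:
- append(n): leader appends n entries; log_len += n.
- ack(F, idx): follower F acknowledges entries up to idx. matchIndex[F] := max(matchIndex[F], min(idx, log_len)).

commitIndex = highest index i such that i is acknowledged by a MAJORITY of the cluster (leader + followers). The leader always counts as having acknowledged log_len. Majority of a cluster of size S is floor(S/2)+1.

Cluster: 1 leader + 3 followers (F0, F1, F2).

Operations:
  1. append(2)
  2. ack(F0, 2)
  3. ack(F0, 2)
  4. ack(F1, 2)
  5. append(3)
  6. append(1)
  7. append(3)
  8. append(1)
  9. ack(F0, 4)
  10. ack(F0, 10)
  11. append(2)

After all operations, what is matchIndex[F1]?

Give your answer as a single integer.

Op 1: append 2 -> log_len=2
Op 2: F0 acks idx 2 -> match: F0=2 F1=0 F2=0; commitIndex=0
Op 3: F0 acks idx 2 -> match: F0=2 F1=0 F2=0; commitIndex=0
Op 4: F1 acks idx 2 -> match: F0=2 F1=2 F2=0; commitIndex=2
Op 5: append 3 -> log_len=5
Op 6: append 1 -> log_len=6
Op 7: append 3 -> log_len=9
Op 8: append 1 -> log_len=10
Op 9: F0 acks idx 4 -> match: F0=4 F1=2 F2=0; commitIndex=2
Op 10: F0 acks idx 10 -> match: F0=10 F1=2 F2=0; commitIndex=2
Op 11: append 2 -> log_len=12

Answer: 2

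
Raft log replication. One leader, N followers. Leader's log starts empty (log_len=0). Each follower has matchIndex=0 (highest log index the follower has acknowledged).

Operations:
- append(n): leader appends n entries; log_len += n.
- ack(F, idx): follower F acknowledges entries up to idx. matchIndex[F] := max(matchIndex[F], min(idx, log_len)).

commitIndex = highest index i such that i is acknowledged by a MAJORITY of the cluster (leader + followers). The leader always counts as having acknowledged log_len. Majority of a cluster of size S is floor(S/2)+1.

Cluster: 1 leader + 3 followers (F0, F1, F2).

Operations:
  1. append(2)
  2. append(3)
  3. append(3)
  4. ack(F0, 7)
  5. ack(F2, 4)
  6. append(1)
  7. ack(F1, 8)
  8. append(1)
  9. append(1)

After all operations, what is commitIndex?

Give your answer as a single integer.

Op 1: append 2 -> log_len=2
Op 2: append 3 -> log_len=5
Op 3: append 3 -> log_len=8
Op 4: F0 acks idx 7 -> match: F0=7 F1=0 F2=0; commitIndex=0
Op 5: F2 acks idx 4 -> match: F0=7 F1=0 F2=4; commitIndex=4
Op 6: append 1 -> log_len=9
Op 7: F1 acks idx 8 -> match: F0=7 F1=8 F2=4; commitIndex=7
Op 8: append 1 -> log_len=10
Op 9: append 1 -> log_len=11

Answer: 7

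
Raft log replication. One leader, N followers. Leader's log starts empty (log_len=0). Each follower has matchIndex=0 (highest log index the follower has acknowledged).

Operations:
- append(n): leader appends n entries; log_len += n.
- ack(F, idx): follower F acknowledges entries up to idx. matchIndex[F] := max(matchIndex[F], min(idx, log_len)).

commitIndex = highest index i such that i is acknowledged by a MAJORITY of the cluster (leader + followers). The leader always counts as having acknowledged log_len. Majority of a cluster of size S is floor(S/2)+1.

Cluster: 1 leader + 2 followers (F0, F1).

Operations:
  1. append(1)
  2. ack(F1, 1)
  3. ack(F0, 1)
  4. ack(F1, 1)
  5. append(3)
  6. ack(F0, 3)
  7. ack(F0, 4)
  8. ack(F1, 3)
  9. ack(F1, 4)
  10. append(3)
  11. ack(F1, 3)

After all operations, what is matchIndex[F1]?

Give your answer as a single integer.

Op 1: append 1 -> log_len=1
Op 2: F1 acks idx 1 -> match: F0=0 F1=1; commitIndex=1
Op 3: F0 acks idx 1 -> match: F0=1 F1=1; commitIndex=1
Op 4: F1 acks idx 1 -> match: F0=1 F1=1; commitIndex=1
Op 5: append 3 -> log_len=4
Op 6: F0 acks idx 3 -> match: F0=3 F1=1; commitIndex=3
Op 7: F0 acks idx 4 -> match: F0=4 F1=1; commitIndex=4
Op 8: F1 acks idx 3 -> match: F0=4 F1=3; commitIndex=4
Op 9: F1 acks idx 4 -> match: F0=4 F1=4; commitIndex=4
Op 10: append 3 -> log_len=7
Op 11: F1 acks idx 3 -> match: F0=4 F1=4; commitIndex=4

Answer: 4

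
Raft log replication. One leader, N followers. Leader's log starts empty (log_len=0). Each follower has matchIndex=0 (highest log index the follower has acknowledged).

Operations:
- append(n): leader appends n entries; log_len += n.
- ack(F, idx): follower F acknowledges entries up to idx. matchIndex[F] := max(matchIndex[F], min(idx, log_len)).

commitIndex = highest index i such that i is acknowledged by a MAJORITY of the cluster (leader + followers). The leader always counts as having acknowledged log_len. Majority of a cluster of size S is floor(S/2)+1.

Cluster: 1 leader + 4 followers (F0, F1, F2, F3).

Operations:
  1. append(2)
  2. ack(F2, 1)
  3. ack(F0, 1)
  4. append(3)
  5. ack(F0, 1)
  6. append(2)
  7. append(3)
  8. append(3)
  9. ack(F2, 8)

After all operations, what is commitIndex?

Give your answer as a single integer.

Op 1: append 2 -> log_len=2
Op 2: F2 acks idx 1 -> match: F0=0 F1=0 F2=1 F3=0; commitIndex=0
Op 3: F0 acks idx 1 -> match: F0=1 F1=0 F2=1 F3=0; commitIndex=1
Op 4: append 3 -> log_len=5
Op 5: F0 acks idx 1 -> match: F0=1 F1=0 F2=1 F3=0; commitIndex=1
Op 6: append 2 -> log_len=7
Op 7: append 3 -> log_len=10
Op 8: append 3 -> log_len=13
Op 9: F2 acks idx 8 -> match: F0=1 F1=0 F2=8 F3=0; commitIndex=1

Answer: 1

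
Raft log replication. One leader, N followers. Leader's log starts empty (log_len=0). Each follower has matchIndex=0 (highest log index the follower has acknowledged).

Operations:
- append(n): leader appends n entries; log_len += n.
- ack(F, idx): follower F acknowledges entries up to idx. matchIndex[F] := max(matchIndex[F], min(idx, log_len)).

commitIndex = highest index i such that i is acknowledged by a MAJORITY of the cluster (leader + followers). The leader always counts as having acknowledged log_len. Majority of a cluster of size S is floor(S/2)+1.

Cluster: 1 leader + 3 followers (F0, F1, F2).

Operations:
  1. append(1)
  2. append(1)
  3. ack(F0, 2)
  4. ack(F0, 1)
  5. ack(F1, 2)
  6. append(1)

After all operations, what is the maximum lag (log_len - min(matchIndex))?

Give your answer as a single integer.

Op 1: append 1 -> log_len=1
Op 2: append 1 -> log_len=2
Op 3: F0 acks idx 2 -> match: F0=2 F1=0 F2=0; commitIndex=0
Op 4: F0 acks idx 1 -> match: F0=2 F1=0 F2=0; commitIndex=0
Op 5: F1 acks idx 2 -> match: F0=2 F1=2 F2=0; commitIndex=2
Op 6: append 1 -> log_len=3

Answer: 3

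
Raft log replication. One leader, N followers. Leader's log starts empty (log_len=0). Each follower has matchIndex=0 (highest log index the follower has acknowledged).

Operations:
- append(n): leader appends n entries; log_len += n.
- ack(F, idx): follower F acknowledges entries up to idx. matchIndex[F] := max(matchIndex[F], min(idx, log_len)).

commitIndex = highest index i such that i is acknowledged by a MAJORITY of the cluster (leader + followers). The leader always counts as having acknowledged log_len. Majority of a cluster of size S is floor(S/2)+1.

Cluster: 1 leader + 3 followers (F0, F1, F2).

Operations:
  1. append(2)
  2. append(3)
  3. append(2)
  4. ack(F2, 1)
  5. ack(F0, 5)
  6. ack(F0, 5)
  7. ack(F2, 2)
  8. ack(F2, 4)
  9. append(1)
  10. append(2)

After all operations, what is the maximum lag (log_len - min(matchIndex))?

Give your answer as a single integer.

Answer: 10

Derivation:
Op 1: append 2 -> log_len=2
Op 2: append 3 -> log_len=5
Op 3: append 2 -> log_len=7
Op 4: F2 acks idx 1 -> match: F0=0 F1=0 F2=1; commitIndex=0
Op 5: F0 acks idx 5 -> match: F0=5 F1=0 F2=1; commitIndex=1
Op 6: F0 acks idx 5 -> match: F0=5 F1=0 F2=1; commitIndex=1
Op 7: F2 acks idx 2 -> match: F0=5 F1=0 F2=2; commitIndex=2
Op 8: F2 acks idx 4 -> match: F0=5 F1=0 F2=4; commitIndex=4
Op 9: append 1 -> log_len=8
Op 10: append 2 -> log_len=10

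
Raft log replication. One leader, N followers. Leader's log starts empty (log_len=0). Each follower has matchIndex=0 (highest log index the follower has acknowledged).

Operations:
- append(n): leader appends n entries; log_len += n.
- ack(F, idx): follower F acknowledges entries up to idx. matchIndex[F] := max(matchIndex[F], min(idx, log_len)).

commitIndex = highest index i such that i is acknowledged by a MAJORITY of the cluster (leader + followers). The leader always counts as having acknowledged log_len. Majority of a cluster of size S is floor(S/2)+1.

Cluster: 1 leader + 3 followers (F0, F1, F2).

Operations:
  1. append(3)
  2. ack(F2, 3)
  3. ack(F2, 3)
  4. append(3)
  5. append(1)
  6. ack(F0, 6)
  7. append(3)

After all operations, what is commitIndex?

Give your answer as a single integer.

Answer: 3

Derivation:
Op 1: append 3 -> log_len=3
Op 2: F2 acks idx 3 -> match: F0=0 F1=0 F2=3; commitIndex=0
Op 3: F2 acks idx 3 -> match: F0=0 F1=0 F2=3; commitIndex=0
Op 4: append 3 -> log_len=6
Op 5: append 1 -> log_len=7
Op 6: F0 acks idx 6 -> match: F0=6 F1=0 F2=3; commitIndex=3
Op 7: append 3 -> log_len=10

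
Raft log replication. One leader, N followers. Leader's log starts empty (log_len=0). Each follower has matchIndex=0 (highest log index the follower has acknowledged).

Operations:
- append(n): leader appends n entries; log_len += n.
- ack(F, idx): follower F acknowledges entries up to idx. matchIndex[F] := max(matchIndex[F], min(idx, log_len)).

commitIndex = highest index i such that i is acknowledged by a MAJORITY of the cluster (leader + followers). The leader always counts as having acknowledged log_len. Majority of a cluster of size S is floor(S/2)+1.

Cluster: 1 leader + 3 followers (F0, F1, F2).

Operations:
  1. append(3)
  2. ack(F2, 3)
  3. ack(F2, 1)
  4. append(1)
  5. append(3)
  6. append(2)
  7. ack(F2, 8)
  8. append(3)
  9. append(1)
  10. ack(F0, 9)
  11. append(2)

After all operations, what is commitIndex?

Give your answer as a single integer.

Op 1: append 3 -> log_len=3
Op 2: F2 acks idx 3 -> match: F0=0 F1=0 F2=3; commitIndex=0
Op 3: F2 acks idx 1 -> match: F0=0 F1=0 F2=3; commitIndex=0
Op 4: append 1 -> log_len=4
Op 5: append 3 -> log_len=7
Op 6: append 2 -> log_len=9
Op 7: F2 acks idx 8 -> match: F0=0 F1=0 F2=8; commitIndex=0
Op 8: append 3 -> log_len=12
Op 9: append 1 -> log_len=13
Op 10: F0 acks idx 9 -> match: F0=9 F1=0 F2=8; commitIndex=8
Op 11: append 2 -> log_len=15

Answer: 8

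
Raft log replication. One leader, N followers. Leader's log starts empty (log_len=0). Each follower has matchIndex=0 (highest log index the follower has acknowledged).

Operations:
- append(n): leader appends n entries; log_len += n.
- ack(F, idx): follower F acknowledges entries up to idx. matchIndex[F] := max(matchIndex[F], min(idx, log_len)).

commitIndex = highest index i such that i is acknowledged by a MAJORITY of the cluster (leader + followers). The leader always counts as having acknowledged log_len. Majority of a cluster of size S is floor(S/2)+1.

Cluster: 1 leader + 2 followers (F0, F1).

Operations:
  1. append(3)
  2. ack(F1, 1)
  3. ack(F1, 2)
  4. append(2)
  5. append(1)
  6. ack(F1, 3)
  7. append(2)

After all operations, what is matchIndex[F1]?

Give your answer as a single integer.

Answer: 3

Derivation:
Op 1: append 3 -> log_len=3
Op 2: F1 acks idx 1 -> match: F0=0 F1=1; commitIndex=1
Op 3: F1 acks idx 2 -> match: F0=0 F1=2; commitIndex=2
Op 4: append 2 -> log_len=5
Op 5: append 1 -> log_len=6
Op 6: F1 acks idx 3 -> match: F0=0 F1=3; commitIndex=3
Op 7: append 2 -> log_len=8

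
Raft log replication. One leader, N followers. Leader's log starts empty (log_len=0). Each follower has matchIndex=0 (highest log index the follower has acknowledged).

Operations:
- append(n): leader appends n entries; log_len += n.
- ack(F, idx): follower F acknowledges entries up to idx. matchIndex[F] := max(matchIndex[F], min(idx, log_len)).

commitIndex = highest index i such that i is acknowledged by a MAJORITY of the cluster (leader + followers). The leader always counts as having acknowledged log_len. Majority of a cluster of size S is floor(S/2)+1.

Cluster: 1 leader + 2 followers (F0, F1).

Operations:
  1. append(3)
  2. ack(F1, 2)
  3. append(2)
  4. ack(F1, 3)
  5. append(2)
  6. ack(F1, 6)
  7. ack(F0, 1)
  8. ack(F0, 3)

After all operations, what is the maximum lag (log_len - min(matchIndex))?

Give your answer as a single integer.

Op 1: append 3 -> log_len=3
Op 2: F1 acks idx 2 -> match: F0=0 F1=2; commitIndex=2
Op 3: append 2 -> log_len=5
Op 4: F1 acks idx 3 -> match: F0=0 F1=3; commitIndex=3
Op 5: append 2 -> log_len=7
Op 6: F1 acks idx 6 -> match: F0=0 F1=6; commitIndex=6
Op 7: F0 acks idx 1 -> match: F0=1 F1=6; commitIndex=6
Op 8: F0 acks idx 3 -> match: F0=3 F1=6; commitIndex=6

Answer: 4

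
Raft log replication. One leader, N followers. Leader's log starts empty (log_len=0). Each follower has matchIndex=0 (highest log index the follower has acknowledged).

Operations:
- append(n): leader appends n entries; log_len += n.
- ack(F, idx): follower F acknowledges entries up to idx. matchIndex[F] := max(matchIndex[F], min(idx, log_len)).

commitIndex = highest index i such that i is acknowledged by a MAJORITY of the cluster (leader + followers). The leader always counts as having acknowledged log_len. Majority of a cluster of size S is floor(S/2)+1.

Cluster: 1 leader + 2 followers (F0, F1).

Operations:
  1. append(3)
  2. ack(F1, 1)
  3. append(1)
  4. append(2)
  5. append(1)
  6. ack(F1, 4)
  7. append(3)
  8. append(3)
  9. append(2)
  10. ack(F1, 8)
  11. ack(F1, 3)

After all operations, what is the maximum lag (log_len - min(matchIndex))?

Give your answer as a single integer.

Answer: 15

Derivation:
Op 1: append 3 -> log_len=3
Op 2: F1 acks idx 1 -> match: F0=0 F1=1; commitIndex=1
Op 3: append 1 -> log_len=4
Op 4: append 2 -> log_len=6
Op 5: append 1 -> log_len=7
Op 6: F1 acks idx 4 -> match: F0=0 F1=4; commitIndex=4
Op 7: append 3 -> log_len=10
Op 8: append 3 -> log_len=13
Op 9: append 2 -> log_len=15
Op 10: F1 acks idx 8 -> match: F0=0 F1=8; commitIndex=8
Op 11: F1 acks idx 3 -> match: F0=0 F1=8; commitIndex=8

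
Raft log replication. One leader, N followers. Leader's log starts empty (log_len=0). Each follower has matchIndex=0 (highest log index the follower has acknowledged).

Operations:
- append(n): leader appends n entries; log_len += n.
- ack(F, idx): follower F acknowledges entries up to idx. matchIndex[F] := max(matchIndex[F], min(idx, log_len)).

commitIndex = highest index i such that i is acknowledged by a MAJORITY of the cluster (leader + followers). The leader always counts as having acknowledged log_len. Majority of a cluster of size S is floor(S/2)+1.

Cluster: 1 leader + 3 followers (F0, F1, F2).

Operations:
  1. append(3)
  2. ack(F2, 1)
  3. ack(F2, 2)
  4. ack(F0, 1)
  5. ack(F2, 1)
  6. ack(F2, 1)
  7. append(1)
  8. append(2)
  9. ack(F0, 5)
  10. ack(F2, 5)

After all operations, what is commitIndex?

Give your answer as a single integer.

Op 1: append 3 -> log_len=3
Op 2: F2 acks idx 1 -> match: F0=0 F1=0 F2=1; commitIndex=0
Op 3: F2 acks idx 2 -> match: F0=0 F1=0 F2=2; commitIndex=0
Op 4: F0 acks idx 1 -> match: F0=1 F1=0 F2=2; commitIndex=1
Op 5: F2 acks idx 1 -> match: F0=1 F1=0 F2=2; commitIndex=1
Op 6: F2 acks idx 1 -> match: F0=1 F1=0 F2=2; commitIndex=1
Op 7: append 1 -> log_len=4
Op 8: append 2 -> log_len=6
Op 9: F0 acks idx 5 -> match: F0=5 F1=0 F2=2; commitIndex=2
Op 10: F2 acks idx 5 -> match: F0=5 F1=0 F2=5; commitIndex=5

Answer: 5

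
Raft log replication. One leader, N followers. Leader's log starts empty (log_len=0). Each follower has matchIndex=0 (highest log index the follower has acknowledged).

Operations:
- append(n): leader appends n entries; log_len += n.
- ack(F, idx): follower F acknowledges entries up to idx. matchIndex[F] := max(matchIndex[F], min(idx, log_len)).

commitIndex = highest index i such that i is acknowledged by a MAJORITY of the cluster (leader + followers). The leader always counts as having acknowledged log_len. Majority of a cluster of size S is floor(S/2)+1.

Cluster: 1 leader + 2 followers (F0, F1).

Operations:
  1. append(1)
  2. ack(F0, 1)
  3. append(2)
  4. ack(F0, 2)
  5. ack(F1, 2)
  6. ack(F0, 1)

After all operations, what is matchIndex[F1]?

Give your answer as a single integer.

Answer: 2

Derivation:
Op 1: append 1 -> log_len=1
Op 2: F0 acks idx 1 -> match: F0=1 F1=0; commitIndex=1
Op 3: append 2 -> log_len=3
Op 4: F0 acks idx 2 -> match: F0=2 F1=0; commitIndex=2
Op 5: F1 acks idx 2 -> match: F0=2 F1=2; commitIndex=2
Op 6: F0 acks idx 1 -> match: F0=2 F1=2; commitIndex=2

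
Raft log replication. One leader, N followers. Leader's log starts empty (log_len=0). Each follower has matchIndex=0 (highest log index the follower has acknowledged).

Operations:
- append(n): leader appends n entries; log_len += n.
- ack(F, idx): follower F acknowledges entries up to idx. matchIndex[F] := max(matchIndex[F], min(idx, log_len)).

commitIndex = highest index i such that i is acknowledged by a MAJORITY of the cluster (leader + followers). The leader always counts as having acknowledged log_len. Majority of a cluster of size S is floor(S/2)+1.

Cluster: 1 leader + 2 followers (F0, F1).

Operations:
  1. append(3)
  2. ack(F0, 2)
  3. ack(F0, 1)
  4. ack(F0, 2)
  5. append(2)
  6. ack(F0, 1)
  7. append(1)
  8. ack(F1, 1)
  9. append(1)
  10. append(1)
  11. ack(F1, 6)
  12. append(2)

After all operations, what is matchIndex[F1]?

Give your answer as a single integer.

Answer: 6

Derivation:
Op 1: append 3 -> log_len=3
Op 2: F0 acks idx 2 -> match: F0=2 F1=0; commitIndex=2
Op 3: F0 acks idx 1 -> match: F0=2 F1=0; commitIndex=2
Op 4: F0 acks idx 2 -> match: F0=2 F1=0; commitIndex=2
Op 5: append 2 -> log_len=5
Op 6: F0 acks idx 1 -> match: F0=2 F1=0; commitIndex=2
Op 7: append 1 -> log_len=6
Op 8: F1 acks idx 1 -> match: F0=2 F1=1; commitIndex=2
Op 9: append 1 -> log_len=7
Op 10: append 1 -> log_len=8
Op 11: F1 acks idx 6 -> match: F0=2 F1=6; commitIndex=6
Op 12: append 2 -> log_len=10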